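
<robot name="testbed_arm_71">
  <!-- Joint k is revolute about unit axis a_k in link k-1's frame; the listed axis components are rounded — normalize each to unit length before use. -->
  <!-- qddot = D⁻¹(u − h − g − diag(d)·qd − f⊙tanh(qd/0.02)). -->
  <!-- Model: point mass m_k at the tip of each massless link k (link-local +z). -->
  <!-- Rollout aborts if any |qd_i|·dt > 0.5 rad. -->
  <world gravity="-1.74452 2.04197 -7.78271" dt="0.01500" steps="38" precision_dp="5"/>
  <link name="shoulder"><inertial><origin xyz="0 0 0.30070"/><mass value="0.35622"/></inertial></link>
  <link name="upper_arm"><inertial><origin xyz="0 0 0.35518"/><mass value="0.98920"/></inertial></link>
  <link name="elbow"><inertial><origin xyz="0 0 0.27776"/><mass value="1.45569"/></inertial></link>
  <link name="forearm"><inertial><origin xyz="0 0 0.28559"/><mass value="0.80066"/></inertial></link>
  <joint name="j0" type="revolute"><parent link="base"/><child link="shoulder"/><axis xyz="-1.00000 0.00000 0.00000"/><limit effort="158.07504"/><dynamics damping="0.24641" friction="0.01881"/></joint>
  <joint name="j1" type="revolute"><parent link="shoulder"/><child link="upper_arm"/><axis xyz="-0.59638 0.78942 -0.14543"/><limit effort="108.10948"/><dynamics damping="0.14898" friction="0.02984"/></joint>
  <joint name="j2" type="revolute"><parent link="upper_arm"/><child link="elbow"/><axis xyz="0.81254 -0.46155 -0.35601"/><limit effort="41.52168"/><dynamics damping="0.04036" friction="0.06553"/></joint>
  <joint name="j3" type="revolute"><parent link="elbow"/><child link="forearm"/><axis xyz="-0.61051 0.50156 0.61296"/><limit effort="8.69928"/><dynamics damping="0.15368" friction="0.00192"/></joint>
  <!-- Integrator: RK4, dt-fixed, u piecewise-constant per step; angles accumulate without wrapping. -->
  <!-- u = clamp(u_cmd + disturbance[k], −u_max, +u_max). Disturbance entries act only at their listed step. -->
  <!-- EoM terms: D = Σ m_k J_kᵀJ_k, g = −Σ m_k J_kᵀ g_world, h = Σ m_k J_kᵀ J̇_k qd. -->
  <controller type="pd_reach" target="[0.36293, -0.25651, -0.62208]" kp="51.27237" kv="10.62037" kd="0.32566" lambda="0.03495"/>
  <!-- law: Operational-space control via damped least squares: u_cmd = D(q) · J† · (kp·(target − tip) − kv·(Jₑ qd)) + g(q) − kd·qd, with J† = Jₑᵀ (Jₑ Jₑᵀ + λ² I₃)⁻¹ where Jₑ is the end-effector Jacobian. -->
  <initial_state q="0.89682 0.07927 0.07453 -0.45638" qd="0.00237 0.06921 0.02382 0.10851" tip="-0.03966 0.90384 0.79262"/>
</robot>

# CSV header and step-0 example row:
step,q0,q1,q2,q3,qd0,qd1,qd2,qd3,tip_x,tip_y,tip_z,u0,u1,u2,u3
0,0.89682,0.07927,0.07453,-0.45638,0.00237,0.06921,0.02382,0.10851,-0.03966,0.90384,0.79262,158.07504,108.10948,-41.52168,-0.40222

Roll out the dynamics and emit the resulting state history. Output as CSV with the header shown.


step,q0,q1,q2,q3,qd0,qd1,qd2,qd3,tip_x,tip_y,tip_z,u0,u1,u2,u3
1,0.90122,0.09418,0.07857,-0.51048,0.59524,1.93143,0.67303,-6.96413,-0.04033,0.90494,0.78579,158.07504,108.10948,-41.52168,1.38240
2,0.91591,0.13812,0.10722,-0.63761,1.36457,3.93282,3.27022,-9.59941,-0.04220,0.90830,0.76456,84.59561,108.10948,-36.63731,0.90541
3,0.93542,0.21348,0.16306,-0.81168,1.24988,6.11432,4.36556,-13.07521,-0.04117,0.91301,0.72698,-1.26111,99.33257,-16.84525,0.86910
4,0.95229,0.33659,0.28242,-0.99076,0.95937,10.33485,11.58156,-10.33015,-0.03146,0.91368,0.67450,-55.62808,45.74274,-3.80922,-0.62470
5,0.95980,0.50814,0.47192,-1.13412,0.02313,12.50540,13.52438,-8.73045,-0.01092,0.90766,0.60948,-87.31193,8.79247,5.24799,-0.68277
6,0.95198,0.70088,0.66599,-1.26445,-1.05606,13.16888,12.29636,-8.78188,0.01850,0.89581,0.53551,-97.37354,-12.97126,10.34993,0.33858
7,0.92917,0.89784,0.83516,-1.39958,-1.98206,13.09538,10.28141,-9.37556,0.05498,0.87731,0.45774,-92.38591,-24.65510,12.78825,1.55670
8,0.89406,1.09122,0.97463,-1.54255,-2.71259,12.70163,8.33255,-9.82805,0.09650,0.85098,0.38068,-79.16389,-29.94780,13.73423,2.52809
9,0.84932,1.27760,1.08631,-1.69017,-3.27733,12.15757,6.55977,-10.00414,0.14050,0.81638,0.30756,-63.00263,-31.08561,13.85138,3.16879
10,0.79714,1.45528,1.17241,-1.83871,-3.71319,11.53752,4.91259,-9.94834,0.18417,0.77411,0.24026,-47.26178,-29.51302,13.42684,3.52105
11,0.73915,1.62341,1.23436,-1.98529,-4.05431,10.87820,3.33723,-9.73182,0.22490,0.72559,0.17948,-33.65313,-26.19844,12.53614,3.65333
12,0.67653,1.78153,1.27289,-2.12799,-4.33235,10.19899,1.79397,-9.41412,0.26061,0.67268,0.12502,-22.79314,-21.83791,11.16520,3.63028
13,0.60998,1.92938,1.28814,-2.26567,-4.57937,9.50706,0.23770,-9.04620,0.28993,0.61737,0.07613,-14.70588,-17.07206,9.32792,3.50975
14,0.53967,2.06675,1.27954,-2.39796,-4.83443,8.80003,-1.38272,-8.68204,0.31210,0.56149,0.03182,-9.11672,-12.62244,7.15518,3.34682
15,0.46507,2.19316,1.24530,-2.52574,-5.15677,8.04064,-3.19267,-8.44572,0.32684,0.50667,-0.00896,-5.58194,-9.25945,5.01630,3.21594
16,0.38451,2.30739,1.18156,-2.65219,-5.64446,7.17163,-5.33167,-8.52490,0.33413,0.45435,-0.04709,-3.46050,-7.33740,3.25182,3.20433
17,0.29465,2.40730,1.08231,-2.78370,-6.40524,6.12250,-7.94956,-9.14771,0.33369,0.40611,-0.08337,-2.24234,-7.42763,2.22214,3.41067
18,0.19313,2.48975,0.94092,-2.92712,-6.98388,4.86186,-10.81084,-9.84434,0.32413,0.36437,-0.11865,-4.77352,-23.99444,8.36307,3.75701
19,0.10266,2.55316,0.77456,-3.06049,-4.47708,3.69965,-10.88556,-7.08989,0.30380,0.33246,-0.15377,-13.07233,-70.51114,31.92814,2.96766
20,0.06982,2.60490,0.65319,-3.13425,-0.34821,3.26723,-5.47191,-3.25717,0.27895,0.30733,-0.18760,-7.27443,-52.28611,24.45632,1.85107
21,0.08180,2.65198,0.59747,-3.17066,1.64176,3.01742,-2.11551,-1.98838,0.25701,0.28184,-0.21901,-3.46555,-38.51972,17.04925,1.69444
22,0.11541,2.69405,0.57633,-3.19792,2.72392,2.59780,-0.75234,-1.78430,0.23840,0.25395,-0.24798,-2.22029,-33.59898,13.68414,1.81815
23,0.16195,2.72874,0.56774,-3.22608,3.42612,2.03397,-0.40074,-2.01988,0.22270,0.22382,-0.27424,-2.25084,-32.27378,12.24987,2.00268
24,0.21692,2.75444,0.56082,-3.25971,3.87615,1.40177,-0.50877,-2.46914,0.20975,0.19202,-0.29746,-2.93387,-32.16267,11.68189,2.17803
25,0.27693,2.77068,0.55122,-3.30086,4.11603,0.77332,-0.74923,-2.99683,0.19957,0.15933,-0.31738,-3.90481,-32.08502,11.40876,2.30360
26,0.33905,2.77794,0.53839,-3.34997,4.16702,0.20505,-0.93600,-3.51370,0.19219,0.12657,-0.33394,-4.89993,-31.34342,11.07137,2.35608
27,0.40058,2.77745,0.52385,-3.40636,4.04326,-0.26006,-0.97620,-3.95907,0.18768,0.09456,-0.34727,-5.70876,-29.52539,10.43833,2.32558
28,0.45905,2.77090,0.50984,-3.46871,3.76477,-0.60529,-0.87093,-4.30647,0.18606,0.06404,-0.35767,-6.17412,-26.47469,9.40697,2.21798
29,0.51240,2.76011,0.49824,-3.53539,3.36149,-0.82804,-0.66362,-4.54014,0.18724,0.03561,-0.36557,-6.22199,-22.35665,8.01247,2.04602
30,0.55905,2.74684,0.49011,-3.60465,2.87325,-0.93868,-0.41411,-4.65718,0.19104,0.00974,-0.37148,-5.87224,-17.58566,6.39510,1.82810
31,0.59806,2.73263,0.48569,-3.67482,2.34334,-0.95611,-0.17484,-4.66728,0.19711,-0.01330,-0.37587,-5.21720,-12.66565,4.73353,1.58483
32,0.62911,2.71871,0.48456,-3.74442,1.81022,-0.90549,0.01240,-4.59486,0.20496,-0.03339,-0.37918,-4.37843,-8.03785,3.18806,1.33678
33,0.65237,2.70579,0.48542,-3.81261,1.30422,-0.82104,0.09827,-4.48119,0.21400,-0.05057,-0.38180,-3.46826,-4.01457,1.88510,1.10289
34,0.66839,2.69443,0.48732,-3.87864,0.84029,-0.69662,0.15286,-4.31070,0.22367,-0.06505,-0.38401,-2.58531,-0.72198,0.83755,0.87855
35,0.67780,2.68512,0.48985,-3.94188,0.42148,-0.54616,0.18309,-4.11536,0.23343,-0.07710,-0.38600,-1.77956,1.83106,0.04644,0.67338
36,0.68129,2.67819,0.49270,-4.00214,0.04788,-0.38056,0.19647,-3.91635,0.24286,-0.08708,-0.38794,-1.07394,3.70519,-0.50991,0.49078
37,0.67955,2.67378,0.49568,-4.05941,-0.27524,-0.20918,0.20072,-3.71778,0.25163,-0.09534,-0.38992,-0.48010,4.98823,-0.86335,0.32804
38,0.67329,2.67195,0.49869,-4.11382,-0.55796,-0.03633,0.20190,-3.53753,0.25954,-0.10224,-0.39202,,,,


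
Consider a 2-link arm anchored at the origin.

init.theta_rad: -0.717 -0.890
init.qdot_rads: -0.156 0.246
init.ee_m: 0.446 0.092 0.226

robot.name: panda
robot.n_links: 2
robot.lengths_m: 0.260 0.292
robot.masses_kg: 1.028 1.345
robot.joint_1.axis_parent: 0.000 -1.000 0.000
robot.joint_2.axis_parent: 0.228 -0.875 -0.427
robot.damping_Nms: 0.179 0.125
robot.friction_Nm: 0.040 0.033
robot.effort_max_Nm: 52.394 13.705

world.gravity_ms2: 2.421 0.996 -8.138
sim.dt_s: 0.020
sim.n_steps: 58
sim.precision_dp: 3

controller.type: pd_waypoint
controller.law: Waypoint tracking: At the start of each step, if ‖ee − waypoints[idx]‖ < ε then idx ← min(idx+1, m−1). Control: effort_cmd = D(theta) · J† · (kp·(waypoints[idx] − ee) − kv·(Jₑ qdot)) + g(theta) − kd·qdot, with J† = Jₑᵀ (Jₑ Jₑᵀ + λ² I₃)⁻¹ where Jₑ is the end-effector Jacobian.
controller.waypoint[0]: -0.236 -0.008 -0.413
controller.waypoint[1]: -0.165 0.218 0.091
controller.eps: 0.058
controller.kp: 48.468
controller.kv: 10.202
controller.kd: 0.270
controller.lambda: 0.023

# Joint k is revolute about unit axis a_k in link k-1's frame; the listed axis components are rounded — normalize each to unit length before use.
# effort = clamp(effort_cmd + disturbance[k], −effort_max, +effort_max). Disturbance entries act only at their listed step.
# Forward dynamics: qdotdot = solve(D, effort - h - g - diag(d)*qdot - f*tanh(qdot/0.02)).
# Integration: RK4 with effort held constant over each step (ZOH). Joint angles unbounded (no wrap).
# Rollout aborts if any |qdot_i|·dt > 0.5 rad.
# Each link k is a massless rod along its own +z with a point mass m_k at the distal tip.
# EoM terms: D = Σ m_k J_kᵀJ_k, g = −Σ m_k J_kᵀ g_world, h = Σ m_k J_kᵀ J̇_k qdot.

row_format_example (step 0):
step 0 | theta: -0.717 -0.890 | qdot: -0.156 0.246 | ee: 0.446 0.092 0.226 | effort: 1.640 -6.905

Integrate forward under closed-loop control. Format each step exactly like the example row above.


step 1 | theta: -0.713 -0.915 | qdot: 0.501 -2.680 | ee: 0.445 0.095 0.222 | effort: 2.554 -4.376
step 2 | theta: -0.700 -0.986 | qdot: 0.755 -4.401 | ee: 0.440 0.104 0.211 | effort: 3.157 -2.983
step 3 | theta: -0.685 -1.085 | qdot: 0.744 -5.404 | ee: 0.432 0.117 0.196 | effort: 3.523 -2.209
step 4 | theta: -0.672 -1.199 | qdot: 0.557 -5.991 | ee: 0.421 0.131 0.176 | effort: 3.708 -1.766
step 5 | theta: -0.664 -1.322 | qdot: 0.239 -6.328 | ee: 0.407 0.147 0.154 | effort: 3.751 -1.502
step 6 | theta: -0.663 -1.451 | qdot: -0.196 -6.498 | ee: 0.391 0.162 0.129 | effort: 3.676 -1.337
step 7 | theta: -0.673 -1.581 | qdot: -0.743 -6.546 | ee: 0.371 0.177 0.102 | effort: 3.491 -1.229
step 8 | theta: -0.694 -1.712 | qdot: -1.416 -6.482 | ee: 0.348 0.190 0.074 | effort: 3.223 -1.164
step 9 | theta: -0.730 -1.840 | qdot: -2.224 -6.308 | ee: 0.323 0.202 0.046 | effort: 2.874 -1.136
step 10 | theta: -0.784 -1.963 | qdot: -3.168 -6.017 | ee: 0.296 0.212 0.018 | effort: 2.447 -1.146
step 11 | theta: -0.858 -2.079 | qdot: -4.230 -5.594 | ee: 0.267 0.220 -0.008 | effort: 1.949 -1.194
step 12 | theta: -0.954 -2.186 | qdot: -5.367 -5.020 | ee: 0.238 0.226 -0.032 | effort: 1.405 -1.278
step 13 | theta: -1.073 -2.279 | qdot: -6.504 -4.284 | ee: 0.209 0.231 -0.054 | effort: 0.878 -1.392
step 14 | theta: -1.214 -2.356 | qdot: -7.540 -3.384 | ee: 0.182 0.233 -0.073 | effort: 0.484 -1.536
step 15 | theta: -1.373 -2.414 | qdot: -8.361 -2.337 | ee: 0.156 0.235 -0.091 | effort: 0.379 -1.719
step 16 | theta: -1.546 -2.449 | qdot: -8.859 -1.183 | ee: 0.132 0.236 -0.110 | effort: 0.683 -1.957
step 17 | theta: -1.725 -2.461 | qdot: -8.951 0.013 | ee: 0.109 0.236 -0.129 | effort: 1.361 -2.257
step 18 | theta: -1.901 -2.449 | qdot: -8.613 1.161 | ee: 0.086 0.236 -0.149 | effort: 2.175 -2.587
step 19 | theta: -2.066 -2.415 | qdot: -7.913 2.178 | ee: 0.061 0.235 -0.170 | effort: 2.811 -2.910
step 20 | theta: -2.215 -2.364 | qdot: -6.998 2.981 | ee: 0.036 0.234 -0.190 | effort: 3.075 -3.168
step 21 | theta: -2.346 -2.298 | qdot: -6.034 3.532 | ee: 0.010 0.231 -0.211 | effort: 2.959 -3.323
step 22 | theta: -2.457 -2.224 | qdot: -5.138 3.845 | ee: -0.016 0.228 -0.230 | effort: 2.566 -3.375
step 23 | theta: -2.552 -2.146 | qdot: -4.363 3.966 | ee: -0.040 0.224 -0.247 | effort: 2.018 -3.349
step 24 | theta: -2.633 -2.066 | qdot: -3.718 3.952 | ee: -0.062 0.220 -0.263 | effort: 1.405 -3.274
step 25 | theta: -2.702 -1.988 | qdot: -3.190 3.850 | ee: -0.083 0.214 -0.278 | effort: 0.783 -3.177
step 26 | theta: -2.761 -1.912 | qdot: -2.758 3.698 | ee: -0.102 0.208 -0.292 | effort: 0.185 -3.074
step 27 | theta: -2.813 -1.840 | qdot: -2.403 3.519 | ee: -0.118 0.202 -0.304 | effort: -0.375 -2.976
step 28 | theta: -2.858 -1.772 | qdot: -2.109 3.329 | ee: -0.133 0.196 -0.316 | effort: -0.890 -2.887
step 29 | theta: -2.898 -1.707 | qdot: -1.865 3.139 | ee: -0.147 0.190 -0.326 | effort: -1.358 -2.811
step 30 | theta: -2.933 -1.646 | qdot: -1.660 2.954 | ee: -0.158 0.184 -0.335 | effort: -1.782 -2.746
step 31 | theta: -2.965 -1.589 | qdot: -1.487 2.778 | ee: -0.169 0.178 -0.344 | effort: -2.163 -2.692
step 32 | theta: -2.993 -1.535 | qdot: -1.340 2.611 | ee: -0.178 0.172 -0.352 | effort: -2.505 -2.647
step 33 | theta: -3.018 -1.484 | qdot: -1.213 2.455 | ee: -0.186 0.166 -0.360 | effort: -2.811 -2.611
step 34 | theta: -3.042 -1.436 | qdot: -1.105 2.310 | ee: -0.193 0.160 -0.366 | effort: -3.084 -2.580
step 35 | theta: -3.063 -1.391 | qdot: -1.011 2.175 | ee: -0.199 0.155 -0.373 | effort: -3.327 -2.555
step 36 | theta: -3.082 -1.349 | qdot: -0.929 2.050 | ee: -0.205 0.150 -0.379 | effort: -3.544 -2.534
step 37 | theta: -3.100 -1.309 | qdot: -0.858 1.934 | ee: -0.210 0.145 -0.384 | effort: -3.737 -2.516
step 38 | theta: -3.117 -1.272 | qdot: -0.795 1.826 | ee: -0.214 0.141 -0.389 | effort: -3.909 -2.500
step 39 | theta: -3.132 -1.236 | qdot: -0.740 1.726 | ee: -0.218 0.136 -0.394 | effort: -4.063 -2.487
step 40 | theta: -3.146 -1.202 | qdot: -0.691 1.633 | ee: -0.222 0.132 -0.398 | effort: -4.199 -2.474
step 41 | theta: -3.160 -1.171 | qdot: -0.647 1.547 | ee: -0.225 0.128 -0.402 | effort: -4.321 -2.463
step 42 | theta: -3.172 -1.140 | qdot: -0.608 1.466 | ee: -0.228 0.124 -0.406 | effort: -4.430 -2.452
step 43 | theta: -3.184 -1.112 | qdot: -0.573 1.391 | ee: -0.231 0.120 -0.410 | effort: -4.528 -2.442
step 44 | theta: -3.195 -1.085 | qdot: -0.541 1.321 | ee: -0.233 0.117 -0.413 | effort: -4.615 -2.432
step 45 | theta: -3.206 -1.059 | qdot: -0.512 1.255 | ee: -0.235 0.114 -0.416 | effort: -4.693 -2.423
step 46 | theta: -3.216 -1.034 | qdot: -0.486 1.194 | ee: -0.237 0.111 -0.419 | effort: -4.764 -2.414
step 47 | theta: -3.225 -1.011 | qdot: -0.462 1.137 | ee: -0.239 0.108 -0.421 | effort: -4.828 -2.405
step 48 | theta: -3.234 -0.989 | qdot: -0.440 1.083 | ee: -0.241 0.105 -0.424 | effort: -4.885 -2.397
step 49 | theta: -3.243 -0.968 | qdot: -0.420 1.033 | ee: -0.243 0.102 -0.426 | effort: -4.938 -2.389
step 50 | theta: -3.251 -0.948 | qdot: -0.401 0.986 | ee: -0.244 0.099 -0.428 | effort: -4.986 -2.381
step 51 | theta: -3.259 -0.928 | qdot: -0.384 0.941 | ee: -0.245 0.097 -0.431 | effort: -5.029 -2.373
step 52 | theta: -3.267 -0.910 | qdot: -0.368 0.900 | ee: -0.247 0.095 -0.432 | effort: -5.070 -2.366
step 53 | theta: -3.274 -0.892 | qdot: -0.353 0.861 | ee: -0.248 0.092 -0.434 | effort: -5.107 -2.359
step 54 | theta: -3.281 -0.875 | qdot: -0.338 0.824 | ee: -0.249 0.090 -0.436 | effort: -5.141 -2.352
step 55 | theta: -3.287 -0.859 | qdot: -0.325 0.789 | ee: -0.250 0.088 -0.438 | effort: -5.173 -2.346
step 56 | theta: -3.294 -0.844 | qdot: -0.312 0.756 | ee: -0.251 0.086 -0.439 | effort: -5.202 -2.340
step 57 | theta: -3.300 -0.829 | qdot: -0.300 0.726 | ee: -0.252 0.084 -0.440 | effort: -5.230 -2.334
step 58 | theta: -3.306 -0.815 | qdot: -0.289 0.696 | ee: -0.253 0.083 -0.442


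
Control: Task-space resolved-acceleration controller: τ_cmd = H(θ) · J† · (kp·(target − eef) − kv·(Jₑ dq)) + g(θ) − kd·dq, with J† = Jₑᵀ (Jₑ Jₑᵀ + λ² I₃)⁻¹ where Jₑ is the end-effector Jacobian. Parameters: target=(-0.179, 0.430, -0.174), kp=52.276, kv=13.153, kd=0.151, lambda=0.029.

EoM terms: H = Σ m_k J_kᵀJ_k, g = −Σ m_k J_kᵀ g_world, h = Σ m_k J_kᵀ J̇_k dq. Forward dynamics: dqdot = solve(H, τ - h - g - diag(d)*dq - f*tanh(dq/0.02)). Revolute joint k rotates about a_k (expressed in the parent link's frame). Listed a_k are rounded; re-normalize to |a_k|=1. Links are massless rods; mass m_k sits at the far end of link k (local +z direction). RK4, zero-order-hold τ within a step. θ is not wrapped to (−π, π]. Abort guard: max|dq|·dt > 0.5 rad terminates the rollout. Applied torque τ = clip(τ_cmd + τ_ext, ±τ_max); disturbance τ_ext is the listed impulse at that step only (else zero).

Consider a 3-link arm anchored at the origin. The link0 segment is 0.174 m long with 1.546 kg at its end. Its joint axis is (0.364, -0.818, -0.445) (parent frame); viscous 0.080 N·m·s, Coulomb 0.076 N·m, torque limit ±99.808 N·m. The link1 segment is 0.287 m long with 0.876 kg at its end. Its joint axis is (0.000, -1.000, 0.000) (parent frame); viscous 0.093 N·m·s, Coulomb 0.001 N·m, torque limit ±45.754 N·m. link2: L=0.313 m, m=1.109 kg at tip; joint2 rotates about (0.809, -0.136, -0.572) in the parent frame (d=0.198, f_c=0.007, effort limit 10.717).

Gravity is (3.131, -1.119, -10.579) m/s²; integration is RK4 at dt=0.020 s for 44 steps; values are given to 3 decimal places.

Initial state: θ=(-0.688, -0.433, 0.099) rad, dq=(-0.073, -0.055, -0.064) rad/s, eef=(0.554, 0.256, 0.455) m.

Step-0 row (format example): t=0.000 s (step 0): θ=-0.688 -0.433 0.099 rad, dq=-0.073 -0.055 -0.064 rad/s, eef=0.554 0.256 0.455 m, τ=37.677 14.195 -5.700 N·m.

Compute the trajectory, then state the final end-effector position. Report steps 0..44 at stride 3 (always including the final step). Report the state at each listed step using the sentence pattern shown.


t=0.060 s (step 3): θ=-0.294 -0.830 -0.585 rad, dq=8.482 -9.478 -14.596 rad/s, eef=0.509 0.258 0.422 m, τ=-1.906 3.224 -4.263 N·m.
t=0.120 s (step 6): θ=0.074 -1.357 -1.313 rad, dq=3.814 -8.199 -10.610 rad/s, eef=0.406 0.240 0.365 m, τ=-6.546 0.823 -2.391 N·m.
t=0.180 s (step 9): θ=0.132 -1.806 -1.951 rad, dq=-2.593 -6.329 -11.560 rad/s, eef=0.324 0.235 0.304 m, τ=-9.017 -0.682 -0.334 N·m.
t=0.240 s (step 12): θ=-0.306 -1.960 -2.689 rad, dq=-5.763 -0.032 -5.038 rad/s, eef=0.328 0.231 0.237 m, τ=32.477 10.902 1.822 N·m.
t=0.300 s (step 15): θ=-0.151 -2.169 -2.331 rad, dq=8.739 -4.635 14.134 rad/s, eef=0.329 0.257 0.160 m, τ=0.129 5.401 -3.758 N·m.
t=0.360 s (step 18): θ=-0.043 -2.349 -2.112 rad, dq=-5.008 -2.552 -6.422 rad/s, eef=0.327 0.262 0.091 m, τ=-7.634 -2.171 -1.357 N·m.
t=0.420 s (step 21): θ=-0.427 -2.422 -2.452 rad, dq=-1.634 -1.594 2.116 rad/s, eef=0.304 0.277 0.005 m, τ=18.223 6.533 -1.894 N·m.
t=0.480 s (step 24): θ=-0.295 -2.568 -2.076 rad, dq=2.055 -2.275 5.125 rad/s, eef=0.264 0.293 -0.070 m, τ=-6.102 -1.592 -3.042 N·m.
t=0.540 s (step 27): θ=-0.510 -2.633 -2.183 rad, dq=-7.159 0.191 -4.977 rad/s, eef=0.216 0.296 -0.128 m, τ=7.289 2.848 -1.432 N·m.
t=0.600 s (step 30): θ=-0.744 -2.624 -2.195 rad, dq=-0.367 -0.235 4.030 rad/s, eef=0.159 0.303 -0.186 m, τ=6.798 2.305 -2.670 N·m.
t=0.660 s (step 33): θ=-0.856 -2.607 -2.093 rad, dq=-4.737 1.141 -1.951 rad/s, eef=0.110 0.305 -0.225 m, τ=-0.266 -0.754 -1.517 N·m.
t=0.720 s (step 36): θ=-1.200 -2.493 -2.254 rad, dq=-5.276 2.370 -1.683 rad/s, eef=0.060 0.310 -0.255 m, τ=7.208 1.405 -1.285 N·m.
t=0.780 s (step 39): θ=-1.416 -2.356 -2.242 rad, dq=-2.829 2.274 0.747 rad/s, eef=0.012 0.322 -0.277 m, τ=1.525 -0.741 -1.246 N·m.
t=0.840 s (step 42): θ=-1.632 -2.207 -2.283 rad, dq=-4.193 2.669 -1.776 rad/s, eef=-0.027 0.335 -0.288 m, τ=1.062 -0.975 -0.563 N·m.
t=0.880 s (step 44): θ=-1.797 -2.098 -2.352 rad, dq=-3.876 2.757 -1.492 rad/s, eef=-0.052 0.346 -0.291 m.
final eef position (m): -0.052 0.346 -0.291


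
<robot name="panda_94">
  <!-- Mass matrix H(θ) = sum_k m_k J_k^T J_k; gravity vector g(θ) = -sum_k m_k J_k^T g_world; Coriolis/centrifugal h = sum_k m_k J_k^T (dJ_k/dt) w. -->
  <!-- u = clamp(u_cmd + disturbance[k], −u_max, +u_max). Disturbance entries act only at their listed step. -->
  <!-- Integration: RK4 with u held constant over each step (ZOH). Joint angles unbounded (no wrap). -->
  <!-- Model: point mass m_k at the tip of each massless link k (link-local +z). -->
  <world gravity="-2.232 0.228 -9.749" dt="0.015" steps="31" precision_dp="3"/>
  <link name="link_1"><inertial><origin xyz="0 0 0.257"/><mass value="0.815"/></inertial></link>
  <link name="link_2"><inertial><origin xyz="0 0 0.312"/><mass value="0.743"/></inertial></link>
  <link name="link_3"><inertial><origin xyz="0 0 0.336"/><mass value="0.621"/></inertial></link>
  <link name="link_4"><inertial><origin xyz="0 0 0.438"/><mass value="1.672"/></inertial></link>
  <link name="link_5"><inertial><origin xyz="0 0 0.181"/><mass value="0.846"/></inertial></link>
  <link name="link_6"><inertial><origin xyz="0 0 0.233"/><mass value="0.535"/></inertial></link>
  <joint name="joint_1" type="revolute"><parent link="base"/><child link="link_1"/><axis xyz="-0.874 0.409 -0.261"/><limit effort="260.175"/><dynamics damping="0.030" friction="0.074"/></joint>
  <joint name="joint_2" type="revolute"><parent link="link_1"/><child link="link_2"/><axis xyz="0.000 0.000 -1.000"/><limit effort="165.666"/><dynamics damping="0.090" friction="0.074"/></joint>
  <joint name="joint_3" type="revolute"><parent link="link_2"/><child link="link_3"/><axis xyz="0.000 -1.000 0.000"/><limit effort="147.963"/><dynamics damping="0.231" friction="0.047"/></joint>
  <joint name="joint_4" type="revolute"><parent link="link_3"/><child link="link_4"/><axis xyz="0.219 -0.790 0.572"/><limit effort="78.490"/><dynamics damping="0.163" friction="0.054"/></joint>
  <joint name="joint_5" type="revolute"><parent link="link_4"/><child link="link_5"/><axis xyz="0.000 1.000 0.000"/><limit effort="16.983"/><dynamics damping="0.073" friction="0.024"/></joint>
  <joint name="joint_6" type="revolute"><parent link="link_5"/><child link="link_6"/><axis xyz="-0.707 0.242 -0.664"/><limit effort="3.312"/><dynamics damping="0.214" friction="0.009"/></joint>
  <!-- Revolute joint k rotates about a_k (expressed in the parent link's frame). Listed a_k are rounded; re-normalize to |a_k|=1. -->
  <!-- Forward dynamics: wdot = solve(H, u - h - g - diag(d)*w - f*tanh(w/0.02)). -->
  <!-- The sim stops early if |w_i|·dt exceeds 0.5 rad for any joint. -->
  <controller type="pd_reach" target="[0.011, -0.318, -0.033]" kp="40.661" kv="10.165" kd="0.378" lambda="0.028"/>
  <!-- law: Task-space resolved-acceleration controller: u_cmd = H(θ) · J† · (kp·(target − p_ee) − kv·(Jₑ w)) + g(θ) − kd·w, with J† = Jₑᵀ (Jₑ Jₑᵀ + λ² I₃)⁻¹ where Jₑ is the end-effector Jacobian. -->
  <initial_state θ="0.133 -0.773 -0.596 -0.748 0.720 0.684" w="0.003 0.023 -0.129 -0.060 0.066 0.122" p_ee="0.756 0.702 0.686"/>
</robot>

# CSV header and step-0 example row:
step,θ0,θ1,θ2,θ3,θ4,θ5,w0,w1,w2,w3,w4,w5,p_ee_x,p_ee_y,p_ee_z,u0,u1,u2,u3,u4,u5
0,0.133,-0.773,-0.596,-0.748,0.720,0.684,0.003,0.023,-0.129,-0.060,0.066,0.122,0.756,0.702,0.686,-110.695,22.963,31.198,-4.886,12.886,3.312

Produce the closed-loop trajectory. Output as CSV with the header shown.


step,θ0,θ1,θ2,θ3,θ4,θ5,w0,w1,w2,w3,w4,w5,p_ee_x,p_ee_y,p_ee_z,u0,u1,u2,u3,u4,u5
1,0.127,-0.774,-0.602,-0.753,0.729,0.684,-0.826,-0.149,-0.711,-0.605,1.128,-0.109,0.753,0.697,0.680,-95.258,19.557,29.164,-2.579,10.194,3.014
2,0.110,-0.777,-0.615,-0.768,0.749,0.688,-1.482,-0.273,-1.060,-1.306,1.523,0.642,0.744,0.683,0.669,-78.913,17.044,25.945,-1.153,8.085,2.150
3,0.083,-0.782,-0.634,-0.790,0.776,0.697,-2.035,-0.345,-1.483,-1.602,2.159,0.510,0.730,0.662,0.654,-63.821,14.093,22.605,-0.248,6.211,1.743
4,0.050,-0.787,-0.658,-0.817,0.811,0.707,-2.450,-0.391,-1.752,-1.953,2.458,0.720,0.711,0.636,0.637,-49.591,11.558,19.189,0.451,4.642,1.248
5,0.010,-0.794,-0.686,-0.848,0.850,0.718,-2.766,-0.412,-1.984,-2.167,2.730,0.733,0.689,0.605,0.617,-36.978,9.093,16.134,1.092,3.241,0.888
6,-0.033,-0.800,-0.717,-0.882,0.891,0.729,-2.989,-0.421,-2.148,-2.347,2.877,0.803,0.665,0.570,0.595,-25.922,6.888,13.506,1.768,2.005,0.548
7,-0.079,-0.806,-0.750,-0.918,0.935,0.742,-3.140,-0.425,-2.275,-2.461,2.975,0.822,0.638,0.532,0.573,-16.525,4.871,11.394,2.510,0.906,0.269
8,-0.126,-0.813,-0.785,-0.956,0.980,0.754,-3.230,-0.429,-2.371,-2.536,3.016,0.844,0.610,0.493,0.551,-8.666,3.082,9.775,3.313,-0.058,0.028
9,-0.175,-0.819,-0.821,-0.994,1.025,0.767,-3.275,-0.434,-2.449,-2.571,3.023,0.850,0.582,0.452,0.528,-2.240,1.501,8.622,4.157,-0.889,-0.169
10,-0.224,-0.826,-0.858,-1.033,1.071,0.780,-3.281,-0.444,-2.516,-2.574,2.999,0.852,0.553,0.410,0.506,2.905,0.129,7.876,5.011,-1.585,-0.328
11,-0.273,-0.832,-0.896,-1.071,1.115,0.792,-3.260,-0.458,-2.578,-2.550,2.955,0.846,0.524,0.368,0.484,6.910,-1.046,7.485,5.845,-2.148,-0.450
12,-0.322,-0.840,-0.935,-1.109,1.159,0.805,-3.216,-0.476,-2.640,-2.501,2.893,0.836,0.496,0.326,0.462,9.916,-2.032,7.393,6.630,-2.581,-0.539
13,-0.370,-0.847,-0.975,-1.146,1.202,0.818,-3.156,-0.498,-2.704,-2.433,2.817,0.821,0.468,0.285,0.441,12.049,-2.841,7.555,7.344,-2.887,-0.598
14,-0.416,-0.854,-1.017,-1.182,1.243,0.830,-3.084,-0.524,-2.772,-2.346,2.731,0.803,0.442,0.245,0.420,13.424,-3.483,7.932,7.969,-3.076,-0.629
15,-0.462,-0.863,-1.059,-1.217,1.284,0.842,-3.004,-0.554,-2.846,-2.245,2.637,0.781,0.416,0.206,0.400,14.145,-3.969,8.494,8.494,-3.155,-0.638
16,-0.506,-0.871,-1.102,-1.250,1.323,0.853,-2.920,-0.588,-2.924,-2.129,2.537,0.757,0.392,0.169,0.380,14.307,-4.308,9.217,8.913,-3.136,-0.626
17,-0.549,-0.880,-1.146,-1.281,1.360,0.864,-2.833,-0.626,-3.007,-2.002,2.432,0.731,0.369,0.133,0.361,14.002,-4.512,10.080,9.222,-3.031,-0.599
18,-0.591,-0.890,-1.192,-1.310,1.396,0.875,-2.748,-0.667,-3.092,-1.864,2.325,0.703,0.347,0.099,0.343,13.324,-4.591,11.064,9.423,-2.853,-0.560
19,-0.632,-0.900,-1.239,-1.337,1.430,0.885,-2.666,-0.712,-3.177,-1.716,2.216,0.675,0.326,0.067,0.325,12.365,-4.559,12.150,9.519,-2.615,-0.512
20,-0.671,-0.911,-1.287,-1.361,1.462,0.895,-2.588,-0.762,-3.261,-1.560,2.109,0.647,0.307,0.037,0.308,11.227,-4.430,13.311,9.515,-2.331,-0.459
21,-0.710,-0.923,-1.337,-1.383,1.493,0.905,-2.517,-0.817,-3.339,-1.397,2.004,0.619,0.289,0.008,0.292,10.010,-4.225,14.512,9.419,-2.015,-0.402
22,-0.747,-0.936,-1.387,-1.403,1.522,0.914,-2.452,-0.877,-3.409,-1.228,1.903,0.592,0.273,-0.018,0.276,8.811,-3.962,15.713,9.238,-1.681,-0.346
23,-0.783,-0.950,-1.439,-1.420,1.550,0.923,-2.396,-0.943,-3.468,-1.057,1.809,0.567,0.257,-0.042,0.261,7.716,-3.661,16.866,8.977,-1.340,-0.291
24,-0.819,-0.964,-1.491,-1.435,1.577,0.931,-2.347,-1.017,-3.515,-0.885,1.722,0.543,0.243,-0.065,0.246,6.785,-3.336,17.928,8.645,-1.003,-0.239
25,-0.854,-0.980,-1.544,-1.447,1.602,0.939,-2.305,-1.101,-3.547,-0.713,1.644,0.522,0.229,-0.086,0.231,6.056,-2.996,18.859,8.247,-0.681,-0.191
26,-0.888,-0.997,-1.598,-1.456,1.626,0.947,-2.270,-1.196,-3.565,-0.543,1.576,0.502,0.217,-0.105,0.218,5.536,-2.645,19.632,7.788,-0.380,-0.149
27,-0.922,-1.016,-1.651,-1.463,1.649,0.954,-2.241,-1.304,-3.569,-0.377,1.519,0.484,0.205,-0.122,0.204,5.211,-2.280,20.232,7.273,-0.106,-0.113
28,-0.955,-1.037,-1.704,-1.468,1.672,0.962,-2.216,-1.427,-3.560,-0.215,1.474,0.468,0.194,-0.138,0.191,5.054,-1.901,20.653,6.709,0.138,-0.084
29,-0.988,-1.059,-1.758,-1.470,1.693,0.969,-2.196,-1.565,-3.540,-0.056,1.440,0.453,0.184,-0.152,0.179,5.031,-1.506,20.898,6.098,0.348,-0.061
30,-1.021,-1.084,-1.811,-1.470,1.715,0.976,-2.178,-1.728,-3.506,0.087,1.404,0.465,0.175,-0.165,0.167,5.114,-1.095,20.946,5.451,0.528,-0.054
31,-1.054,-1.111,-1.863,-1.467,1.736,0.982,-2.164,-1.908,-3.467,0.232,1.393,0.443,0.167,-0.177,0.155,,,,,,


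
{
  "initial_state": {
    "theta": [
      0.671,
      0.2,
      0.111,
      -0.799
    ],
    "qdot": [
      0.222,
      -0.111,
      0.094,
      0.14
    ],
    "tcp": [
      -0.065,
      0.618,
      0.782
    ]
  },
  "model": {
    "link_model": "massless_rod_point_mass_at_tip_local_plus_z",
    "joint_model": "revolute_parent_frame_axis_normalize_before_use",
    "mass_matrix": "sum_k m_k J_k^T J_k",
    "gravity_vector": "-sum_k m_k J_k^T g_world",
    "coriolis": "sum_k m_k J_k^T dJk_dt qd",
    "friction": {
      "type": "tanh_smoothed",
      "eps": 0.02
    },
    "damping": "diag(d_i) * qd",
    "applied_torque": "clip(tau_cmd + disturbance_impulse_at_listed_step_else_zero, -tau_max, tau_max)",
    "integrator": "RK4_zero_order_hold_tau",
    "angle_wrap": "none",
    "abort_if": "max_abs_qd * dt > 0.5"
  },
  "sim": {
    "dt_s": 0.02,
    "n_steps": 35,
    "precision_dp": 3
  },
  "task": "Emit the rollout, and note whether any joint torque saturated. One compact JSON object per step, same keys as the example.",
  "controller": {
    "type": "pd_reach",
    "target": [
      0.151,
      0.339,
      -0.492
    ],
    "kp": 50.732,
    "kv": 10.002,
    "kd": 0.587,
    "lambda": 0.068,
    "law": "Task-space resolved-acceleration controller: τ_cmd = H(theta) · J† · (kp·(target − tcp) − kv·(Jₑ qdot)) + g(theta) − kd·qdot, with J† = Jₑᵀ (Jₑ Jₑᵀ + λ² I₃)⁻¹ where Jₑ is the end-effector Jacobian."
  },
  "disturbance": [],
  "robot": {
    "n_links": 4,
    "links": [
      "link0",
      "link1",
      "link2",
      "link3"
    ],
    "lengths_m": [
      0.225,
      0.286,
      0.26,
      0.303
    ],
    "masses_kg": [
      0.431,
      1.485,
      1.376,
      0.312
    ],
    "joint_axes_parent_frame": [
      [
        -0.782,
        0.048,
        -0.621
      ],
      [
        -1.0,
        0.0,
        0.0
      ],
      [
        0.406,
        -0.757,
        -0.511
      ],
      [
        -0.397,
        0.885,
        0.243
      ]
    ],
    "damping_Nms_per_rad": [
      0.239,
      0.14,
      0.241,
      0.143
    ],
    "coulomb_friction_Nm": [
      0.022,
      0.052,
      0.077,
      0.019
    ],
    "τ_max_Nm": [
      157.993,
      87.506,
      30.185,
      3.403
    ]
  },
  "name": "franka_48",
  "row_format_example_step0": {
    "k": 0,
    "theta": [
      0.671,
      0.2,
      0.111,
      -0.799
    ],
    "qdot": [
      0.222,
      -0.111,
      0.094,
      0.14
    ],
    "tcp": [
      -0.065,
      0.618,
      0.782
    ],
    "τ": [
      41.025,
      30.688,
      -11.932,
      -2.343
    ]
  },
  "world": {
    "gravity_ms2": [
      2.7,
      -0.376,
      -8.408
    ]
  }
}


{"k":1,"theta":[0.683,0.197,0.081,-0.862],"qdot":[1.033,-0.263,-2.894,-6.138],"tcp":[-0.063,0.62,0.772],"\u03c4":[30.754,23.344,-7.998,1.59]}
{"k":2,"theta":[0.715,0.188,0.023,-0.975],"qdot":[2.12,-0.638,-2.949,-5.108],"tcp":[-0.053,0.626,0.749],"\u03c4":[19.996,15.998,-5.059,0.393]}
{"k":3,"theta":[0.759,0.18,-0.038,-1.074],"qdot":[2.344,-0.168,-3.092,-4.754],"tcp":[-0.033,0.641,0.721],"\u03c4":[12.046,9.83,-2.855,-0.095]}
{"k":4,"theta":[0.808,0.18,-0.098,-1.164],"qdot":[2.541,0.226,-2.896,-4.272],"tcp":[-0.007,0.66,0.688],"\u03c4":[5.713,4.8,-1.381,-0.516]}
{"k":5,"theta":[0.86,0.189,-0.152,-1.246],"qdot":[2.66,0.615,-2.535,-3.853],"tcp":[0.023,0.683,0.649],"\u03c4":[0.598,0.596,-0.372,-0.79]}
{"k":6,"theta":[0.914,0.205,-0.198,-1.319],"qdot":[2.742,0.965,-2.063,-3.471],"tcp":[0.055,0.705,0.605],"\u03c4":[-3.658,-2.979,0.33,-0.973]}
{"k":7,"theta":[0.969,0.227,-0.234,-1.385],"qdot":[2.804,1.257,-1.527,-3.121],"tcp":[0.088,0.727,0.556],"\u03c4":[-7.283,-6.055,0.833,-1.091]}
{"k":8,"theta":[1.026,0.254,-0.259,-1.444],"qdot":[2.851,1.489,-0.965,-2.798],"tcp":[0.12,0.747,0.502],"\u03c4":[-10.42,-8.712,1.209,-1.164]}
{"k":9,"theta":[1.083,0.286,-0.273,-1.498],"qdot":[2.883,1.661,-0.407,-2.498],"tcp":[0.152,0.763,0.444],"\u03c4":[-13.149,-10.998,1.501,-1.201]}
{"k":10,"theta":[1.141,0.32,-0.276,-1.545],"qdot":[2.894,1.779,0.115,-2.227],"tcp":[0.182,0.775,0.383],"\u03c4":[-15.51,-12.93,1.743,-1.208]}
{"k":11,"theta":[1.198,0.357,-0.269,-1.587],"qdot":[2.871,1.856,0.554,-2.002],"tcp":[0.211,0.782,0.321],"\u03c4":[-17.5,-14.498,1.979,-1.179]}
{"k":12,"theta":[1.255,0.394,-0.254,-1.625],"qdot":[2.835,1.887,0.966,-1.763],"tcp":[0.237,0.784,0.258],"\u03c4":[-19.158,-15.724,2.148,-1.156]}
{"k":13,"theta":[1.311,0.432,-0.231,-1.658],"qdot":[2.774,1.887,1.322,-1.546],"tcp":[0.26,0.781,0.196],"\u03c4":[-20.462,-16.601,2.265,-1.115]}
{"k":14,"theta":[1.366,0.47,-0.202,-1.687],"qdot":[2.684,1.871,1.615,-1.353],"tcp":[0.281,0.772,0.136],"\u03c4":[-21.402,-17.133,2.335,-1.06]}
{"k":15,"theta":[1.418,0.507,-0.167,-1.712],"qdot":[2.563,1.849,1.842,-1.181],"tcp":[0.298,0.759,0.078],"\u03c4":[-21.976,-17.332,2.36,-0.994]}
{"k":16,"theta":[1.468,0.544,-0.129,-1.734],"qdot":[2.413,1.833,2.004,-1.029],"tcp":[0.312,0.742,0.023],"\u03c4":[-22.192,-17.224,2.342,-0.921]}
{"k":17,"theta":[1.514,0.581,-0.088,-1.753],"qdot":[2.238,1.828,2.105,-0.893],"tcp":[0.323,0.723,-0.028],"\u03c4":[-22.077,-16.851,2.287,-0.847]}
{"k":18,"theta":[1.557,0.618,-0.045,-1.769],"qdot":[2.046,1.837,2.153,-0.771],"tcp":[0.331,0.701,-0.075],"\u03c4":[-21.671,-16.262,2.2,-0.774]}
{"k":19,"theta":[1.596,0.655,-0.002,-1.784],"qdot":[1.842,1.86,2.154,-0.661],"tcp":[0.336,0.677,-0.118],"\u03c4":[-21.031,-15.516,2.089,-0.706]}
{"k":20,"theta":[1.631,0.692,0.041,-1.796],"qdot":[1.637,1.894,2.117,-0.559],"tcp":[0.339,0.653,-0.157],"\u03c4":[-20.221,-14.673,1.962,-0.646]}
{"k":21,"theta":[1.661,0.731,0.083,-1.806],"qdot":[1.437,1.936,2.049,-0.465],"tcp":[0.339,0.628,-0.191],"\u03c4":[-19.307,-13.789,1.828,-0.594]}
{"k":22,"theta":[1.688,0.77,0.123,-1.814],"qdot":[1.247,1.981,1.956,-0.377],"tcp":[0.337,0.603,-0.222],"\u03c4":[-18.35,-12.912,1.695,-0.552]}
{"k":23,"theta":[1.711,0.81,0.161,-1.821],"qdot":[1.073,2.023,1.846,-0.294],"tcp":[0.333,0.579,-0.25],"\u03c4":[-17.401,-12.079,1.571,-0.519]}
{"k":24,"theta":[1.731,0.851,0.196,-1.826],"qdot":[0.917,2.06,1.723,-0.218],"tcp":[0.328,0.555,-0.275],"\u03c4":[-16.499,-11.312,1.459,-0.495]}
{"k":25,"theta":[1.748,0.892,0.23,-1.829],"qdot":[0.779,2.087,1.592,-0.147],"tcp":[0.322,0.533,-0.297],"\u03c4":[-15.668,-10.626,1.365,-0.479]}
{"k":26,"theta":[1.762,0.934,0.26,-1.832],"qdot":[0.66,2.102,1.457,-0.083],"tcp":[0.315,0.511,-0.316],"\u03c4":[-14.923,-10.023,1.289,-0.469]}
{"k":27,"theta":[1.775,0.976,0.288,-1.833],"qdot":[0.557,2.105,1.322,-0.025],"tcp":[0.307,0.491,-0.333],"\u03c4":[-14.263,-9.498,1.231,-0.464]}
{"k":28,"theta":[1.785,1.018,0.313,-1.833],"qdot":[0.469,2.094,1.184,0.01],"tcp":[0.299,0.472,-0.349],"\u03c4":[-13.676,-9.032,1.192,-0.452]}
{"k":29,"theta":[1.793,1.06,0.335,-1.832],"qdot":[0.393,2.07,1.051,0.038],"tcp":[0.291,0.453,-0.362],"\u03c4":[-13.16,-8.622,1.167,-0.441]}
{"k":30,"theta":[1.801,1.101,0.355,-1.831],"qdot":[0.329,2.033,0.93,0.072],"tcp":[0.282,0.436,-0.375],"\u03c4":[-12.709,-8.265,1.152,-0.443]}
{"k":31,"theta":[1.807,1.141,0.373,-1.829],"qdot":[0.273,1.984,0.817,0.104],"tcp":[0.273,0.421,-0.385],"\u03c4":[-12.302,-7.939,1.148,-0.45]}
{"k":32,"theta":[1.812,1.18,0.388,-1.827],"qdot":[0.223,1.926,0.711,0.132],"tcp":[0.264,0.406,-0.395],"\u03c4":[-11.924,-7.632,1.151,-0.459]}
{"k":33,"theta":[1.816,1.218,0.401,-1.824],"qdot":[0.177,1.858,0.614,0.154],"tcp":[0.256,0.393,-0.403],"\u03c4":[-11.564,-7.334,1.158,-0.469]}
{"k":34,"theta":[1.819,1.255,0.413,-1.821],"qdot":[0.134,1.783,0.525,0.172],"tcp":[0.247,0.38,-0.411],"\u03c4":[-11.213,-7.04,1.166,-0.48]}
{"k":35,"theta":[1.821,1.29,0.422,-1.817],"qdot":[0.094,1.702,0.446,0.187],"tcp":[0.239,0.369,-0.417]}
{"summary": "any joint saturated: no"}


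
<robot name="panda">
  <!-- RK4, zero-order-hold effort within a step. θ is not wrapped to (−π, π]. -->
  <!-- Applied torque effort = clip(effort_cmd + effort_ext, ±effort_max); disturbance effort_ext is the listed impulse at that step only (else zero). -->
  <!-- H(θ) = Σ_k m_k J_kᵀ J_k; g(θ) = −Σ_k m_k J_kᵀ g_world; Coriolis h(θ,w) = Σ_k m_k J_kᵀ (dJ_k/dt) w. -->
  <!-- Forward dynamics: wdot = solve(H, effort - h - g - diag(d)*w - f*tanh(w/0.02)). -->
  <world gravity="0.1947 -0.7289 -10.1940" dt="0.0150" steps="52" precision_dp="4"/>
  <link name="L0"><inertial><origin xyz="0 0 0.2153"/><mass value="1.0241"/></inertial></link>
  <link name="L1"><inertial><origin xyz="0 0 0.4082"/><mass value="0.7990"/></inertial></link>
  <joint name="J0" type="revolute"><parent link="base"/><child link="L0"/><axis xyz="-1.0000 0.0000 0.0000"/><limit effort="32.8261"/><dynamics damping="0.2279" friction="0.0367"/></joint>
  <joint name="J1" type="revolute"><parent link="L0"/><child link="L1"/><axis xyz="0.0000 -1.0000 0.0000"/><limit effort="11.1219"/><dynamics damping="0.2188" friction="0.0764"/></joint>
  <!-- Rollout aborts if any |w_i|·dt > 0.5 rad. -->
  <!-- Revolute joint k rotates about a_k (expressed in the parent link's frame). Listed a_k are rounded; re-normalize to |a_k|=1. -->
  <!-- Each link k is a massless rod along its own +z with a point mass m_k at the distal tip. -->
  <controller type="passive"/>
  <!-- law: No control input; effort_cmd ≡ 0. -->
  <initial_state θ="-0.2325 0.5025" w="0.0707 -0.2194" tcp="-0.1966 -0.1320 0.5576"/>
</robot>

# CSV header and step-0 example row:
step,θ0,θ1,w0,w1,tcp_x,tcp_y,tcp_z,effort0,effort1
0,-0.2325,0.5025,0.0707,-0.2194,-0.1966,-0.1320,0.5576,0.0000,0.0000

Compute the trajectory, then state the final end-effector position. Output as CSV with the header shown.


step,θ0,θ1,w0,w1,tcp_x,tcp_y,tcp_z,effort0,effort1
1,-0.2322,0.5005,-0.0308,-0.0417,-0.1959,-0.1320,0.5580,0.0000,0.0000
2,-0.2334,0.5011,-0.1286,0.1174,-0.1961,-0.1326,0.5578,0.0000,0.0000
3,-0.2361,0.5041,-0.2263,0.2699,-0.1972,-0.1339,0.5568,0.0000,0.0000
4,-0.2402,0.5092,-0.3246,0.4192,-0.1990,-0.1360,0.5553,0.0000,0.0000
5,-0.2458,0.5166,-0.4245,0.5660,-0.2016,-0.1388,0.5531,0.0000,0.0000
6,-0.2529,0.5262,-0.5266,0.7106,-0.2050,-0.1422,0.5502,0.0000,0.0000
7,-0.2616,0.5379,-0.6319,0.8532,-0.2091,-0.1464,0.5466,0.0000,0.0000
8,-0.2719,0.5518,-0.7414,0.9942,-0.2140,-0.1512,0.5422,0.0000,0.0000
9,-0.2839,0.5677,-0.8560,1.1337,-0.2195,-0.1567,0.5371,0.0000,0.0000
10,-0.2976,0.5858,-0.9769,1.2715,-0.2257,-0.1629,0.5310,0.0000,0.0000
11,-0.3132,0.6059,-1.1053,1.4075,-0.2325,-0.1697,0.5240,0.0000,0.0000
12,-0.3308,0.6280,-1.2426,1.5413,-0.2398,-0.1772,0.5160,0.0000,0.0000
13,-0.3506,0.6521,-1.3904,1.6721,-0.2477,-0.1854,0.5069,0.0000,0.0000
14,-0.3726,0.6781,-1.5506,1.7991,-0.2561,-0.1941,0.4966,0.0000,0.0000
15,-0.3972,0.7060,-1.7251,1.9210,-0.2649,-0.2034,0.4850,0.0000,0.0000
16,-0.4244,0.7357,-1.9162,2.0359,-0.2740,-0.2133,0.4720,0.0000,0.0000
17,-0.4547,0.7671,-2.1265,2.1415,-0.2833,-0.2236,0.4574,0.0000,0.0000
18,-0.4883,0.7999,-2.3587,2.2350,-0.2928,-0.2345,0.4413,0.0000,0.0000
19,-0.5256,0.8340,-2.6159,2.3128,-0.3023,-0.2456,0.4235,0.0000,0.0000
20,-0.5670,0.8692,-2.9011,2.3702,-0.3118,-0.2571,0.4039,0.0000,0.0000
21,-0.6128,0.9050,-3.2172,2.4020,-0.3210,-0.2689,0.3824,0.0000,0.0000
22,-0.6636,0.9411,-3.5665,2.4015,-0.3299,-0.2807,0.3590,0.0000,0.0000
23,-0.7200,0.9769,-3.9505,2.3613,-0.3383,-0.2926,0.3336,0.0000,0.0000
24,-0.7823,1.0117,-4.3689,2.2726,-0.3460,-0.3044,0.3063,0.0000,0.0000
25,-0.8512,1.0448,-4.8185,2.1261,-0.3530,-0.3161,0.2770,0.0000,0.0000
26,-0.9270,1.0751,-5.2926,1.9121,-0.3591,-0.3275,0.2458,0.0000,0.0000
27,-1.0100,1.1017,-5.7793,1.6213,-0.3641,-0.3386,0.2126,0.0000,0.0000
28,-1.1004,1.1234,-6.2613,1.2458,-0.3680,-0.3493,0.1776,0.0000,0.0000
29,-1.1977,1.1387,-6.7155,0.7805,-0.3707,-0.3597,0.1408,0.0000,0.0000
30,-1.3016,1.1463,-7.1149,0.2248,-0.3720,-0.3696,0.1020,0.0000,0.0000
31,-1.4108,1.1451,-7.4322,-0.4021,-0.3718,-0.3790,0.0612,0.0000,0.0000
32,-1.5240,1.1339,-7.6443,-1.1008,-0.3699,-0.3876,0.0182,0.0000,0.0000
33,-1.6395,1.1118,-7.7346,-1.8563,-0.3659,-0.3952,-0.0272,0.0000,0.0000
34,-1.7554,1.0780,-7.6988,-2.6454,-0.3596,-0.4015,-0.0750,0.0000,0.0000
35,-1.8699,1.0324,-7.5468,-3.4411,-0.3504,-0.4058,-0.1251,0.0000,0.0000
36,-1.9813,0.9749,-7.3009,-4.2162,-0.3378,-0.4075,-0.1774,0.0000,0.0000
37,-2.0886,0.9061,-6.9916,-4.9452,-0.3213,-0.4059,-0.2312,0.0000,0.0000
38,-2.1909,0.8269,-6.6519,-5.6071,-0.3004,-0.4002,-0.2858,0.0000,0.0000
39,-2.2881,0.7383,-6.3118,-6.1859,-0.2747,-0.3897,-0.3400,0.0000,0.0000
40,-2.3804,0.6418,-5.9953,-6.6704,-0.2444,-0.3741,-0.3926,0.0000,0.0000
41,-2.4682,0.5387,-5.7195,-7.0538,-0.2094,-0.3528,-0.4422,0.0000,0.0000
42,-2.5522,0.4307,-5.4946,-7.3321,-0.1704,-0.3258,-0.4873,0.0000,0.0000
43,-2.6333,0.3193,-5.3260,-7.5032,-0.1281,-0.2934,-0.5267,0.0000,0.0000
44,-2.7123,0.2061,-5.2151,-7.5666,-0.0835,-0.2559,-0.5591,0.0000,0.0000
45,-2.7901,0.0928,-5.1607,-7.5228,-0.0378,-0.2141,-0.5837,0.0000,0.0000
46,-2.8674,-0.0190,-5.1593,-7.3731,0.0078,-0.1688,-0.6001,0.0000,0.0000
47,-2.9451,-0.1279,-5.2056,-7.1202,0.0520,-0.1211,-0.6082,0.0000,0.0000
48,-3.0238,-0.2321,-5.2919,-6.7682,0.0939,-0.0720,-0.6083,0.0000,0.0000
49,-3.1040,-0.3304,-5.4078,-6.3230,0.1324,-0.0226,-0.6010,0.0000,0.0000
50,-3.1861,-0.4214,-5.5402,-5.7931,0.1670,0.0261,-0.5872,0.0000,0.0000
51,-3.2702,-0.5039,-5.6726,-5.1900,0.1971,0.0735,-0.5680,0.0000,0.0000
52,-3.3562,-0.5768,-5.7860,-4.5287,0.2226,0.1187,-0.5447,,
# final tcp position (m): 0.2226 0.1187 -0.5447
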